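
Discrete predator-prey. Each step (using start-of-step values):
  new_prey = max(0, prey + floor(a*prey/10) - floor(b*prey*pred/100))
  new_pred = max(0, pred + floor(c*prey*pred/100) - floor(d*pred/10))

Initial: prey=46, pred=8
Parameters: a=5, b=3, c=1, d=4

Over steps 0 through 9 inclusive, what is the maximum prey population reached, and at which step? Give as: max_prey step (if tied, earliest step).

Step 1: prey: 46+23-11=58; pred: 8+3-3=8
Step 2: prey: 58+29-13=74; pred: 8+4-3=9
Step 3: prey: 74+37-19=92; pred: 9+6-3=12
Step 4: prey: 92+46-33=105; pred: 12+11-4=19
Step 5: prey: 105+52-59=98; pred: 19+19-7=31
Step 6: prey: 98+49-91=56; pred: 31+30-12=49
Step 7: prey: 56+28-82=2; pred: 49+27-19=57
Step 8: prey: 2+1-3=0; pred: 57+1-22=36
Step 9: prey: 0+0-0=0; pred: 36+0-14=22
Max prey = 105 at step 4

Answer: 105 4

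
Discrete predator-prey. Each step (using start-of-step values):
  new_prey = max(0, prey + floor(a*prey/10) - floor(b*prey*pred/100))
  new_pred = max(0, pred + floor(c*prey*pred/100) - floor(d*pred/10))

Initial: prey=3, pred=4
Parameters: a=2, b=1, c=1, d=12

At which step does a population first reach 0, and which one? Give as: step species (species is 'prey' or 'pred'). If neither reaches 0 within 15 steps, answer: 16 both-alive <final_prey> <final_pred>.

Step 1: prey: 3+0-0=3; pred: 4+0-4=0
First extinction: pred at step 1

Answer: 1 pred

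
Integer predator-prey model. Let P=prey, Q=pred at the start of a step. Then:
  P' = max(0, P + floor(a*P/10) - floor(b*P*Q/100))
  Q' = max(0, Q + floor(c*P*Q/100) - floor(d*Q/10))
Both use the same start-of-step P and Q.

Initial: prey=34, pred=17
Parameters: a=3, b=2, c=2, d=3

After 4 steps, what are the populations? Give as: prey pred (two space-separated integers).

Step 1: prey: 34+10-11=33; pred: 17+11-5=23
Step 2: prey: 33+9-15=27; pred: 23+15-6=32
Step 3: prey: 27+8-17=18; pred: 32+17-9=40
Step 4: prey: 18+5-14=9; pred: 40+14-12=42

Answer: 9 42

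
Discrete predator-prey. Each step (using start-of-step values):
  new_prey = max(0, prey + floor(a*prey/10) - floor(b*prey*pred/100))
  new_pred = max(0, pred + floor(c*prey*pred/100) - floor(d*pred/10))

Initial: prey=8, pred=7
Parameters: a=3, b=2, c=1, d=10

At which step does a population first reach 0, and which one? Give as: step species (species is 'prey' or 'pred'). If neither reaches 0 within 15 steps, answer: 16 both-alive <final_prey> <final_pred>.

Answer: 1 pred

Derivation:
Step 1: prey: 8+2-1=9; pred: 7+0-7=0
First extinction: pred at step 1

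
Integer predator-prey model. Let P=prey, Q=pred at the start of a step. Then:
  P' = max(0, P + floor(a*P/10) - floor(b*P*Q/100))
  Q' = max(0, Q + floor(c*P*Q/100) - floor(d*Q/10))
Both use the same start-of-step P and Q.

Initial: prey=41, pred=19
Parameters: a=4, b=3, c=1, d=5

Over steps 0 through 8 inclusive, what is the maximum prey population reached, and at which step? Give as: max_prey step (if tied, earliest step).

Step 1: prey: 41+16-23=34; pred: 19+7-9=17
Step 2: prey: 34+13-17=30; pred: 17+5-8=14
Step 3: prey: 30+12-12=30; pred: 14+4-7=11
Step 4: prey: 30+12-9=33; pred: 11+3-5=9
Step 5: prey: 33+13-8=38; pred: 9+2-4=7
Step 6: prey: 38+15-7=46; pred: 7+2-3=6
Step 7: prey: 46+18-8=56; pred: 6+2-3=5
Step 8: prey: 56+22-8=70; pred: 5+2-2=5
Max prey = 70 at step 8

Answer: 70 8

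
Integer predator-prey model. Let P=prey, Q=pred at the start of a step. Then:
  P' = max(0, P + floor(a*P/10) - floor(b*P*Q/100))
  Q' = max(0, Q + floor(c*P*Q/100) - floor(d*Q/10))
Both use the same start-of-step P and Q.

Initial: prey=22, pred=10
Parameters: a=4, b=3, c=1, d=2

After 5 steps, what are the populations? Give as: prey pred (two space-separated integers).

Step 1: prey: 22+8-6=24; pred: 10+2-2=10
Step 2: prey: 24+9-7=26; pred: 10+2-2=10
Step 3: prey: 26+10-7=29; pred: 10+2-2=10
Step 4: prey: 29+11-8=32; pred: 10+2-2=10
Step 5: prey: 32+12-9=35; pred: 10+3-2=11

Answer: 35 11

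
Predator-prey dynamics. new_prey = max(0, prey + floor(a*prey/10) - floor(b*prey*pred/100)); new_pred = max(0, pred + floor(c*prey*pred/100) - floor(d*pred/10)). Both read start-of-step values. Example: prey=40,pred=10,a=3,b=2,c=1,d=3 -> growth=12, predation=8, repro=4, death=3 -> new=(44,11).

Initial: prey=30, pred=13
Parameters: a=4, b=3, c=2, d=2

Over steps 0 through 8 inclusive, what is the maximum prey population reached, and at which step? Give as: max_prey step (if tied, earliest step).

Step 1: prey: 30+12-11=31; pred: 13+7-2=18
Step 2: prey: 31+12-16=27; pred: 18+11-3=26
Step 3: prey: 27+10-21=16; pred: 26+14-5=35
Step 4: prey: 16+6-16=6; pred: 35+11-7=39
Step 5: prey: 6+2-7=1; pred: 39+4-7=36
Step 6: prey: 1+0-1=0; pred: 36+0-7=29
Step 7: prey: 0+0-0=0; pred: 29+0-5=24
Step 8: prey: 0+0-0=0; pred: 24+0-4=20
Max prey = 31 at step 1

Answer: 31 1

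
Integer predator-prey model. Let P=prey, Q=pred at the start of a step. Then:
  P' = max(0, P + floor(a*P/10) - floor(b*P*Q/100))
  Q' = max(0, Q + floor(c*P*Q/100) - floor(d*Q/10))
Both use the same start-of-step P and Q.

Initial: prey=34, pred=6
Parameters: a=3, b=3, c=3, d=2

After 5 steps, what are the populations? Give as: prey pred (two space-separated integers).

Step 1: prey: 34+10-6=38; pred: 6+6-1=11
Step 2: prey: 38+11-12=37; pred: 11+12-2=21
Step 3: prey: 37+11-23=25; pred: 21+23-4=40
Step 4: prey: 25+7-30=2; pred: 40+30-8=62
Step 5: prey: 2+0-3=0; pred: 62+3-12=53

Answer: 0 53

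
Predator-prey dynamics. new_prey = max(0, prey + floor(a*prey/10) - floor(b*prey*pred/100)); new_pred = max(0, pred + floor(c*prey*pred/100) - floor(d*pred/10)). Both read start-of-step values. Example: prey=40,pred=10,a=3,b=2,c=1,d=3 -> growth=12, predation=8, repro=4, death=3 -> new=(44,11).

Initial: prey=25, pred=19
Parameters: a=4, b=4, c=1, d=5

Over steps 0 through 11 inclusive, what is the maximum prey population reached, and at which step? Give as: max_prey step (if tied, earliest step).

Answer: 131 11

Derivation:
Step 1: prey: 25+10-19=16; pred: 19+4-9=14
Step 2: prey: 16+6-8=14; pred: 14+2-7=9
Step 3: prey: 14+5-5=14; pred: 9+1-4=6
Step 4: prey: 14+5-3=16; pred: 6+0-3=3
Step 5: prey: 16+6-1=21; pred: 3+0-1=2
Step 6: prey: 21+8-1=28; pred: 2+0-1=1
Step 7: prey: 28+11-1=38; pred: 1+0-0=1
Step 8: prey: 38+15-1=52; pred: 1+0-0=1
Step 9: prey: 52+20-2=70; pred: 1+0-0=1
Step 10: prey: 70+28-2=96; pred: 1+0-0=1
Step 11: prey: 96+38-3=131; pred: 1+0-0=1
Max prey = 131 at step 11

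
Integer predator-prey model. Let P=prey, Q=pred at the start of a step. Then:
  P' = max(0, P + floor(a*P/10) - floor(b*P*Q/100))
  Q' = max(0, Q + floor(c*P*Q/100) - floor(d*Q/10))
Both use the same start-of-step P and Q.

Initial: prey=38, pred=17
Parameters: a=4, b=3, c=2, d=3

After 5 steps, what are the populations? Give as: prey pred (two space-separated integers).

Answer: 1 27

Derivation:
Step 1: prey: 38+15-19=34; pred: 17+12-5=24
Step 2: prey: 34+13-24=23; pred: 24+16-7=33
Step 3: prey: 23+9-22=10; pred: 33+15-9=39
Step 4: prey: 10+4-11=3; pred: 39+7-11=35
Step 5: prey: 3+1-3=1; pred: 35+2-10=27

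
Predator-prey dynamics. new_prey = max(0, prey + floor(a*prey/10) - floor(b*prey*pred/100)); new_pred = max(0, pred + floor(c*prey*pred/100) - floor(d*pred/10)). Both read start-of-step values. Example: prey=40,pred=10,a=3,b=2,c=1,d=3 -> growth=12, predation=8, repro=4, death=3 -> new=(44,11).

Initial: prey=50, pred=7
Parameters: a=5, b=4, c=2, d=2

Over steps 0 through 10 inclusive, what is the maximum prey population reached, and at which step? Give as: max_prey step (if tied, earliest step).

Answer: 61 1

Derivation:
Step 1: prey: 50+25-14=61; pred: 7+7-1=13
Step 2: prey: 61+30-31=60; pred: 13+15-2=26
Step 3: prey: 60+30-62=28; pred: 26+31-5=52
Step 4: prey: 28+14-58=0; pred: 52+29-10=71
Step 5: prey: 0+0-0=0; pred: 71+0-14=57
Step 6: prey: 0+0-0=0; pred: 57+0-11=46
Step 7: prey: 0+0-0=0; pred: 46+0-9=37
Step 8: prey: 0+0-0=0; pred: 37+0-7=30
Step 9: prey: 0+0-0=0; pred: 30+0-6=24
Step 10: prey: 0+0-0=0; pred: 24+0-4=20
Max prey = 61 at step 1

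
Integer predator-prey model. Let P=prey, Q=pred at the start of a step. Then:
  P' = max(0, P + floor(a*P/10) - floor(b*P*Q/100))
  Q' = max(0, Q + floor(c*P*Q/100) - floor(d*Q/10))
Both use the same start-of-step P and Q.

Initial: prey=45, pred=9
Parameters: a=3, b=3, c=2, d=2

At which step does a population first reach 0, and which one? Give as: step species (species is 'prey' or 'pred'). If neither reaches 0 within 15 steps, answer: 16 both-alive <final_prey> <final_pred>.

Answer: 5 prey

Derivation:
Step 1: prey: 45+13-12=46; pred: 9+8-1=16
Step 2: prey: 46+13-22=37; pred: 16+14-3=27
Step 3: prey: 37+11-29=19; pred: 27+19-5=41
Step 4: prey: 19+5-23=1; pred: 41+15-8=48
Step 5: prey: 1+0-1=0; pred: 48+0-9=39
First extinction: prey at step 5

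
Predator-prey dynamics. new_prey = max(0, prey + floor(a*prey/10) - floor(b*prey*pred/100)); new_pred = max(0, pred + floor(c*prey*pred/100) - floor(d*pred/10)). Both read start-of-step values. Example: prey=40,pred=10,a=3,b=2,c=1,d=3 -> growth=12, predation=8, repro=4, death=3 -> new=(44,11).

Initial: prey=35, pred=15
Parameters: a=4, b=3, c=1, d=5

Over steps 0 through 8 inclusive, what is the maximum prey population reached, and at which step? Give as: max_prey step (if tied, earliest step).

Answer: 81 8

Derivation:
Step 1: prey: 35+14-15=34; pred: 15+5-7=13
Step 2: prey: 34+13-13=34; pred: 13+4-6=11
Step 3: prey: 34+13-11=36; pred: 11+3-5=9
Step 4: prey: 36+14-9=41; pred: 9+3-4=8
Step 5: prey: 41+16-9=48; pred: 8+3-4=7
Step 6: prey: 48+19-10=57; pred: 7+3-3=7
Step 7: prey: 57+22-11=68; pred: 7+3-3=7
Step 8: prey: 68+27-14=81; pred: 7+4-3=8
Max prey = 81 at step 8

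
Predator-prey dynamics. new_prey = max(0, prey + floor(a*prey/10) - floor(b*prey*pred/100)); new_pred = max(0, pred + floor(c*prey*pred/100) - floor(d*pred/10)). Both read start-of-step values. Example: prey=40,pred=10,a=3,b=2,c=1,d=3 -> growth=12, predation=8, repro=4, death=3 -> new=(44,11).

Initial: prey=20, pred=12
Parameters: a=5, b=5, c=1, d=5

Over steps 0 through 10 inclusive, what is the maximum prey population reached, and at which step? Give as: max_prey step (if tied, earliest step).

Answer: 266 10

Derivation:
Step 1: prey: 20+10-12=18; pred: 12+2-6=8
Step 2: prey: 18+9-7=20; pred: 8+1-4=5
Step 3: prey: 20+10-5=25; pred: 5+1-2=4
Step 4: prey: 25+12-5=32; pred: 4+1-2=3
Step 5: prey: 32+16-4=44; pred: 3+0-1=2
Step 6: prey: 44+22-4=62; pred: 2+0-1=1
Step 7: prey: 62+31-3=90; pred: 1+0-0=1
Step 8: prey: 90+45-4=131; pred: 1+0-0=1
Step 9: prey: 131+65-6=190; pred: 1+1-0=2
Step 10: prey: 190+95-19=266; pred: 2+3-1=4
Max prey = 266 at step 10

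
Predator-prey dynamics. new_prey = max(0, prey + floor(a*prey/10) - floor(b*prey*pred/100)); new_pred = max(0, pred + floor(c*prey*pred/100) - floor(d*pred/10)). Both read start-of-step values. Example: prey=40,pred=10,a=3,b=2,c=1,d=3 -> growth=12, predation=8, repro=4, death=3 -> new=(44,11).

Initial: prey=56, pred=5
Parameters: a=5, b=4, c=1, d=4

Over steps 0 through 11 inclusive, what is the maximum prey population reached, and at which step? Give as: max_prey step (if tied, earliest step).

Step 1: prey: 56+28-11=73; pred: 5+2-2=5
Step 2: prey: 73+36-14=95; pred: 5+3-2=6
Step 3: prey: 95+47-22=120; pred: 6+5-2=9
Step 4: prey: 120+60-43=137; pred: 9+10-3=16
Step 5: prey: 137+68-87=118; pred: 16+21-6=31
Step 6: prey: 118+59-146=31; pred: 31+36-12=55
Step 7: prey: 31+15-68=0; pred: 55+17-22=50
Step 8: prey: 0+0-0=0; pred: 50+0-20=30
Step 9: prey: 0+0-0=0; pred: 30+0-12=18
Step 10: prey: 0+0-0=0; pred: 18+0-7=11
Step 11: prey: 0+0-0=0; pred: 11+0-4=7
Max prey = 137 at step 4

Answer: 137 4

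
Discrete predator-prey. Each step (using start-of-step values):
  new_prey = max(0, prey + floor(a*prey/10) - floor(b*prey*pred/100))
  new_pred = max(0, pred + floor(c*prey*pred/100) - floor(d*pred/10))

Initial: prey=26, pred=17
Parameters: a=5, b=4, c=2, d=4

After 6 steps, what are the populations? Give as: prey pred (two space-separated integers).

Step 1: prey: 26+13-17=22; pred: 17+8-6=19
Step 2: prey: 22+11-16=17; pred: 19+8-7=20
Step 3: prey: 17+8-13=12; pred: 20+6-8=18
Step 4: prey: 12+6-8=10; pred: 18+4-7=15
Step 5: prey: 10+5-6=9; pred: 15+3-6=12
Step 6: prey: 9+4-4=9; pred: 12+2-4=10

Answer: 9 10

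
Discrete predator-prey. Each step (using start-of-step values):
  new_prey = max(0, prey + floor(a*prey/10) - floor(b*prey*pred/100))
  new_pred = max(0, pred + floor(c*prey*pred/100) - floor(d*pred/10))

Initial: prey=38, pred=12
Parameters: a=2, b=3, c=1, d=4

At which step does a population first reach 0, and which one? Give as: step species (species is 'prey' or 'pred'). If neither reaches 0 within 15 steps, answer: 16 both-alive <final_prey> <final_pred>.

Answer: 16 both-alive 63 3

Derivation:
Step 1: prey: 38+7-13=32; pred: 12+4-4=12
Step 2: prey: 32+6-11=27; pred: 12+3-4=11
Step 3: prey: 27+5-8=24; pred: 11+2-4=9
Step 4: prey: 24+4-6=22; pred: 9+2-3=8
Step 5: prey: 22+4-5=21; pred: 8+1-3=6
Step 6: prey: 21+4-3=22; pred: 6+1-2=5
Step 7: prey: 22+4-3=23; pred: 5+1-2=4
Step 8: prey: 23+4-2=25; pred: 4+0-1=3
Step 9: prey: 25+5-2=28; pred: 3+0-1=2
Step 10: prey: 28+5-1=32; pred: 2+0-0=2
Step 11: prey: 32+6-1=37; pred: 2+0-0=2
Step 12: prey: 37+7-2=42; pred: 2+0-0=2
Step 13: prey: 42+8-2=48; pred: 2+0-0=2
Step 14: prey: 48+9-2=55; pred: 2+0-0=2
Step 15: prey: 55+11-3=63; pred: 2+1-0=3
No extinction within 15 steps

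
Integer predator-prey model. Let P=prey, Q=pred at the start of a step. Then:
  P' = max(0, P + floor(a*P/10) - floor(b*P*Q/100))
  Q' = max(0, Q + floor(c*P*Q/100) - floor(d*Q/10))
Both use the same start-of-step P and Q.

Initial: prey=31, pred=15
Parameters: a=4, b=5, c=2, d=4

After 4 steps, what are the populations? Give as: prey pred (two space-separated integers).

Step 1: prey: 31+12-23=20; pred: 15+9-6=18
Step 2: prey: 20+8-18=10; pred: 18+7-7=18
Step 3: prey: 10+4-9=5; pred: 18+3-7=14
Step 4: prey: 5+2-3=4; pred: 14+1-5=10

Answer: 4 10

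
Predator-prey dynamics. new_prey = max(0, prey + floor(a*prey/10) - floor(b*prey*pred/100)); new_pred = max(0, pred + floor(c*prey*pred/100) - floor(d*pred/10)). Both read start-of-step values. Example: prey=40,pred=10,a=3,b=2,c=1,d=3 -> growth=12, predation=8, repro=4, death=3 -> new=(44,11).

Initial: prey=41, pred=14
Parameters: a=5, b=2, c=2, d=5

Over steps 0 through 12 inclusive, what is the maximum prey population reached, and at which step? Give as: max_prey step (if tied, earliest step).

Answer: 57 2

Derivation:
Step 1: prey: 41+20-11=50; pred: 14+11-7=18
Step 2: prey: 50+25-18=57; pred: 18+18-9=27
Step 3: prey: 57+28-30=55; pred: 27+30-13=44
Step 4: prey: 55+27-48=34; pred: 44+48-22=70
Step 5: prey: 34+17-47=4; pred: 70+47-35=82
Step 6: prey: 4+2-6=0; pred: 82+6-41=47
Step 7: prey: 0+0-0=0; pred: 47+0-23=24
Step 8: prey: 0+0-0=0; pred: 24+0-12=12
Step 9: prey: 0+0-0=0; pred: 12+0-6=6
Step 10: prey: 0+0-0=0; pred: 6+0-3=3
Step 11: prey: 0+0-0=0; pred: 3+0-1=2
Step 12: prey: 0+0-0=0; pred: 2+0-1=1
Max prey = 57 at step 2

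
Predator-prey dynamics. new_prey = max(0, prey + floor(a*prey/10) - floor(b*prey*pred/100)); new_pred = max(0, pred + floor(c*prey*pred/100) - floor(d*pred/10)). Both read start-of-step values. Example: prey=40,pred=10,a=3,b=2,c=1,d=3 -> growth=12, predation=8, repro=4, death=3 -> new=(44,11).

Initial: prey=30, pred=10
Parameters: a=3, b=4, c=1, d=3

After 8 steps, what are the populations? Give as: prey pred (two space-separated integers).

Step 1: prey: 30+9-12=27; pred: 10+3-3=10
Step 2: prey: 27+8-10=25; pred: 10+2-3=9
Step 3: prey: 25+7-9=23; pred: 9+2-2=9
Step 4: prey: 23+6-8=21; pred: 9+2-2=9
Step 5: prey: 21+6-7=20; pred: 9+1-2=8
Step 6: prey: 20+6-6=20; pred: 8+1-2=7
Step 7: prey: 20+6-5=21; pred: 7+1-2=6
Step 8: prey: 21+6-5=22; pred: 6+1-1=6

Answer: 22 6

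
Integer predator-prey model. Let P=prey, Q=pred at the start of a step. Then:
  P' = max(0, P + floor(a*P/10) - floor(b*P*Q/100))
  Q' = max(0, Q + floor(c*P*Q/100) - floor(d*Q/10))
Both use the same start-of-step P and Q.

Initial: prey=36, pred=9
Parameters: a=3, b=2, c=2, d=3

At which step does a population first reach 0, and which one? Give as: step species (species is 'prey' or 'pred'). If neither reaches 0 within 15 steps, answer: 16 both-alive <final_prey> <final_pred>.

Answer: 7 prey

Derivation:
Step 1: prey: 36+10-6=40; pred: 9+6-2=13
Step 2: prey: 40+12-10=42; pred: 13+10-3=20
Step 3: prey: 42+12-16=38; pred: 20+16-6=30
Step 4: prey: 38+11-22=27; pred: 30+22-9=43
Step 5: prey: 27+8-23=12; pred: 43+23-12=54
Step 6: prey: 12+3-12=3; pred: 54+12-16=50
Step 7: prey: 3+0-3=0; pred: 50+3-15=38
First extinction: prey at step 7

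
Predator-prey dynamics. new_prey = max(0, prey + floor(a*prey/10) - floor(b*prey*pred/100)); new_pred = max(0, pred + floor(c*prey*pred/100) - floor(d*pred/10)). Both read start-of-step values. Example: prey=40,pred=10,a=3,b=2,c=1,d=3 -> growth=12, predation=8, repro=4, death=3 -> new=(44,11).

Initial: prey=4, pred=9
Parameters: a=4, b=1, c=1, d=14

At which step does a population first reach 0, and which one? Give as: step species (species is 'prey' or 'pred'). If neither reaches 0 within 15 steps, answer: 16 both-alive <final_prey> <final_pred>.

Answer: 1 pred

Derivation:
Step 1: prey: 4+1-0=5; pred: 9+0-12=0
First extinction: pred at step 1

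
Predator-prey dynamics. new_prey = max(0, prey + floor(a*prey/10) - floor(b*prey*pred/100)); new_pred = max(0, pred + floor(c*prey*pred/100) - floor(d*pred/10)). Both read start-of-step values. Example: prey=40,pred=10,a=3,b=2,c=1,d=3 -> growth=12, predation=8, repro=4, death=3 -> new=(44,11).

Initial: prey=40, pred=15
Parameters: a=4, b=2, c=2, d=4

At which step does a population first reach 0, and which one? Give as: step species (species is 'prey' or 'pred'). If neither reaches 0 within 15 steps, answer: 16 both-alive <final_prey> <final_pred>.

Step 1: prey: 40+16-12=44; pred: 15+12-6=21
Step 2: prey: 44+17-18=43; pred: 21+18-8=31
Step 3: prey: 43+17-26=34; pred: 31+26-12=45
Step 4: prey: 34+13-30=17; pred: 45+30-18=57
Step 5: prey: 17+6-19=4; pred: 57+19-22=54
Step 6: prey: 4+1-4=1; pred: 54+4-21=37
Step 7: prey: 1+0-0=1; pred: 37+0-14=23
Step 8: prey: 1+0-0=1; pred: 23+0-9=14
Step 9: prey: 1+0-0=1; pred: 14+0-5=9
Step 10: prey: 1+0-0=1; pred: 9+0-3=6
Step 11: prey: 1+0-0=1; pred: 6+0-2=4
Step 12: prey: 1+0-0=1; pred: 4+0-1=3
Step 13: prey: 1+0-0=1; pred: 3+0-1=2
Step 14: prey: 1+0-0=1; pred: 2+0-0=2
Steps 15-15: state stable at prey=1, pred=2 (no change)
No extinction within 15 steps

Answer: 16 both-alive 1 2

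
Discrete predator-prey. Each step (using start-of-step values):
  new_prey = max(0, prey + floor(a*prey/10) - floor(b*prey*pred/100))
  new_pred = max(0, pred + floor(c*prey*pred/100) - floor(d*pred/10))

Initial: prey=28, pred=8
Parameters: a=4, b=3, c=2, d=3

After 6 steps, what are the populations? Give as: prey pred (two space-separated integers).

Step 1: prey: 28+11-6=33; pred: 8+4-2=10
Step 2: prey: 33+13-9=37; pred: 10+6-3=13
Step 3: prey: 37+14-14=37; pred: 13+9-3=19
Step 4: prey: 37+14-21=30; pred: 19+14-5=28
Step 5: prey: 30+12-25=17; pred: 28+16-8=36
Step 6: prey: 17+6-18=5; pred: 36+12-10=38

Answer: 5 38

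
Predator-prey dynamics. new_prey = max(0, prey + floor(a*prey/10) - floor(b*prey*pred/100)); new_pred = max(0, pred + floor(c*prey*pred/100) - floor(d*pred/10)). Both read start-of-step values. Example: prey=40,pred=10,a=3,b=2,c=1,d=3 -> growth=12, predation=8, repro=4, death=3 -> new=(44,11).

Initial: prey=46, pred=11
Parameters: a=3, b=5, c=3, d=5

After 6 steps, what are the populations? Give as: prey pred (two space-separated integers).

Step 1: prey: 46+13-25=34; pred: 11+15-5=21
Step 2: prey: 34+10-35=9; pred: 21+21-10=32
Step 3: prey: 9+2-14=0; pred: 32+8-16=24
Step 4: prey: 0+0-0=0; pred: 24+0-12=12
Step 5: prey: 0+0-0=0; pred: 12+0-6=6
Step 6: prey: 0+0-0=0; pred: 6+0-3=3

Answer: 0 3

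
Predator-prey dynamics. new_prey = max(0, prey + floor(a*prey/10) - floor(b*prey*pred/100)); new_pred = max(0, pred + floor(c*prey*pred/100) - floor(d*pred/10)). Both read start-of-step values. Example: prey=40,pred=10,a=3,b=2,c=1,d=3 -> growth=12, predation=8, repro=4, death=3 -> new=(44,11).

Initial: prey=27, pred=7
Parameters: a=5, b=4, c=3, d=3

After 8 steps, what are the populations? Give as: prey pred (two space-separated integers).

Step 1: prey: 27+13-7=33; pred: 7+5-2=10
Step 2: prey: 33+16-13=36; pred: 10+9-3=16
Step 3: prey: 36+18-23=31; pred: 16+17-4=29
Step 4: prey: 31+15-35=11; pred: 29+26-8=47
Step 5: prey: 11+5-20=0; pred: 47+15-14=48
Step 6: prey: 0+0-0=0; pred: 48+0-14=34
Step 7: prey: 0+0-0=0; pred: 34+0-10=24
Step 8: prey: 0+0-0=0; pred: 24+0-7=17

Answer: 0 17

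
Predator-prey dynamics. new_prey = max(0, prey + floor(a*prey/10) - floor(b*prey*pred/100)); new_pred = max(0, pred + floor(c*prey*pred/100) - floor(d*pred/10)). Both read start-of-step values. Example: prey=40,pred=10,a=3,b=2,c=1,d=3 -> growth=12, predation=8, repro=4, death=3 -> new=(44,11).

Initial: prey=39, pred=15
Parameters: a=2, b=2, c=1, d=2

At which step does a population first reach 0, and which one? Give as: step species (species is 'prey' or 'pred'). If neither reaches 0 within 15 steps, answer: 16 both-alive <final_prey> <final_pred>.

Answer: 16 both-alive 9 5

Derivation:
Step 1: prey: 39+7-11=35; pred: 15+5-3=17
Step 2: prey: 35+7-11=31; pred: 17+5-3=19
Step 3: prey: 31+6-11=26; pred: 19+5-3=21
Step 4: prey: 26+5-10=21; pred: 21+5-4=22
Step 5: prey: 21+4-9=16; pred: 22+4-4=22
Step 6: prey: 16+3-7=12; pred: 22+3-4=21
Step 7: prey: 12+2-5=9; pred: 21+2-4=19
Step 8: prey: 9+1-3=7; pred: 19+1-3=17
Step 9: prey: 7+1-2=6; pred: 17+1-3=15
Step 10: prey: 6+1-1=6; pred: 15+0-3=12
Step 11: prey: 6+1-1=6; pred: 12+0-2=10
Step 12: prey: 6+1-1=6; pred: 10+0-2=8
Step 13: prey: 6+1-0=7; pred: 8+0-1=7
Step 14: prey: 7+1-0=8; pred: 7+0-1=6
Step 15: prey: 8+1-0=9; pred: 6+0-1=5
No extinction within 15 steps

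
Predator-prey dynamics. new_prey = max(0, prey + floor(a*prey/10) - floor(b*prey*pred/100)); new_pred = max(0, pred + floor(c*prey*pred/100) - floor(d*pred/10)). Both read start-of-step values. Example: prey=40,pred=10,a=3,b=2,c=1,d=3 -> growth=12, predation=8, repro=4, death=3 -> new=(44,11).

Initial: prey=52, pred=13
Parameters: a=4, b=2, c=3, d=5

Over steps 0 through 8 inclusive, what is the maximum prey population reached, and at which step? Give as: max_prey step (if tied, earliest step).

Answer: 59 1

Derivation:
Step 1: prey: 52+20-13=59; pred: 13+20-6=27
Step 2: prey: 59+23-31=51; pred: 27+47-13=61
Step 3: prey: 51+20-62=9; pred: 61+93-30=124
Step 4: prey: 9+3-22=0; pred: 124+33-62=95
Step 5: prey: 0+0-0=0; pred: 95+0-47=48
Step 6: prey: 0+0-0=0; pred: 48+0-24=24
Step 7: prey: 0+0-0=0; pred: 24+0-12=12
Step 8: prey: 0+0-0=0; pred: 12+0-6=6
Max prey = 59 at step 1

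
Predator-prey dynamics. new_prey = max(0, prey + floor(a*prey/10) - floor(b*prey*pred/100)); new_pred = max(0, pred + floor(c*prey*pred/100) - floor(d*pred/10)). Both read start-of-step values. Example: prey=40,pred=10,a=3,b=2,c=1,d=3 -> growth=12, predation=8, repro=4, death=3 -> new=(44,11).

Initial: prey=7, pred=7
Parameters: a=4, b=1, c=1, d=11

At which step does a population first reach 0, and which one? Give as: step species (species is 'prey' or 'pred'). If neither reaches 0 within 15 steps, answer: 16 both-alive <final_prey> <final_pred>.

Answer: 1 pred

Derivation:
Step 1: prey: 7+2-0=9; pred: 7+0-7=0
First extinction: pred at step 1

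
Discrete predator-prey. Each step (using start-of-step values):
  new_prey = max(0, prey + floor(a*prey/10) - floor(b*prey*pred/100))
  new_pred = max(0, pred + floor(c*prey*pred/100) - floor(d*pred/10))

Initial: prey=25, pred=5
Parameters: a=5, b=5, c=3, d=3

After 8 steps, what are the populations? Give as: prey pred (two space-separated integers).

Step 1: prey: 25+12-6=31; pred: 5+3-1=7
Step 2: prey: 31+15-10=36; pred: 7+6-2=11
Step 3: prey: 36+18-19=35; pred: 11+11-3=19
Step 4: prey: 35+17-33=19; pred: 19+19-5=33
Step 5: prey: 19+9-31=0; pred: 33+18-9=42
Step 6: prey: 0+0-0=0; pred: 42+0-12=30
Step 7: prey: 0+0-0=0; pred: 30+0-9=21
Step 8: prey: 0+0-0=0; pred: 21+0-6=15

Answer: 0 15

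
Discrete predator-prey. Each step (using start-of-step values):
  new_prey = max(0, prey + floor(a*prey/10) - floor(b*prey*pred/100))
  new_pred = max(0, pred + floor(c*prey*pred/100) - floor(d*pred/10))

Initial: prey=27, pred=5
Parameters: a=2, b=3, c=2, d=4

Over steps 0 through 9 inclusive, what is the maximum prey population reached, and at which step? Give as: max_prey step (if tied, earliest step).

Answer: 33 5

Derivation:
Step 1: prey: 27+5-4=28; pred: 5+2-2=5
Step 2: prey: 28+5-4=29; pred: 5+2-2=5
Step 3: prey: 29+5-4=30; pred: 5+2-2=5
Step 4: prey: 30+6-4=32; pred: 5+3-2=6
Step 5: prey: 32+6-5=33; pred: 6+3-2=7
Step 6: prey: 33+6-6=33; pred: 7+4-2=9
Step 7: prey: 33+6-8=31; pred: 9+5-3=11
Step 8: prey: 31+6-10=27; pred: 11+6-4=13
Step 9: prey: 27+5-10=22; pred: 13+7-5=15
Max prey = 33 at step 5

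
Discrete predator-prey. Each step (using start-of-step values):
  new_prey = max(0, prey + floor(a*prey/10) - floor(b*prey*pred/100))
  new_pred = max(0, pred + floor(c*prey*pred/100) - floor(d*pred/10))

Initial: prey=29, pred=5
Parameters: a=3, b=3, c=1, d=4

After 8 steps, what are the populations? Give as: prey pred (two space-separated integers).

Answer: 88 11

Derivation:
Step 1: prey: 29+8-4=33; pred: 5+1-2=4
Step 2: prey: 33+9-3=39; pred: 4+1-1=4
Step 3: prey: 39+11-4=46; pred: 4+1-1=4
Step 4: prey: 46+13-5=54; pred: 4+1-1=4
Step 5: prey: 54+16-6=64; pred: 4+2-1=5
Step 6: prey: 64+19-9=74; pred: 5+3-2=6
Step 7: prey: 74+22-13=83; pred: 6+4-2=8
Step 8: prey: 83+24-19=88; pred: 8+6-3=11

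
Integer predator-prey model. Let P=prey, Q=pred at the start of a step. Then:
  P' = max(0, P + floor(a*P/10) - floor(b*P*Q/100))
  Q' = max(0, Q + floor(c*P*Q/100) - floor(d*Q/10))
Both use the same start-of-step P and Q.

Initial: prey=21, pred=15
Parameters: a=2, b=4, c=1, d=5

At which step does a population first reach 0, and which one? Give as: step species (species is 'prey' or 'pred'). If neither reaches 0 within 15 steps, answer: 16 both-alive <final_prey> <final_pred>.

Answer: 16 both-alive 59 1

Derivation:
Step 1: prey: 21+4-12=13; pred: 15+3-7=11
Step 2: prey: 13+2-5=10; pred: 11+1-5=7
Step 3: prey: 10+2-2=10; pred: 7+0-3=4
Step 4: prey: 10+2-1=11; pred: 4+0-2=2
Step 5: prey: 11+2-0=13; pred: 2+0-1=1
Step 6: prey: 13+2-0=15; pred: 1+0-0=1
Step 7: prey: 15+3-0=18; pred: 1+0-0=1
Step 8: prey: 18+3-0=21; pred: 1+0-0=1
Step 9: prey: 21+4-0=25; pred: 1+0-0=1
Step 10: prey: 25+5-1=29; pred: 1+0-0=1
Step 11: prey: 29+5-1=33; pred: 1+0-0=1
Step 12: prey: 33+6-1=38; pred: 1+0-0=1
Step 13: prey: 38+7-1=44; pred: 1+0-0=1
Step 14: prey: 44+8-1=51; pred: 1+0-0=1
Step 15: prey: 51+10-2=59; pred: 1+0-0=1
No extinction within 15 steps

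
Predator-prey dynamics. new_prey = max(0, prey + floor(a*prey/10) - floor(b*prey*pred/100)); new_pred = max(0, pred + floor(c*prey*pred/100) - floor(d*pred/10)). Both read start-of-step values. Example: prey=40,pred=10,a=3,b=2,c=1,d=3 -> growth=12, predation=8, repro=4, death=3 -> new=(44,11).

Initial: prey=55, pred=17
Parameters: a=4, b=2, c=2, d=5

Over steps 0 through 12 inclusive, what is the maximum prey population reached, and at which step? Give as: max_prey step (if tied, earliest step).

Step 1: prey: 55+22-18=59; pred: 17+18-8=27
Step 2: prey: 59+23-31=51; pred: 27+31-13=45
Step 3: prey: 51+20-45=26; pred: 45+45-22=68
Step 4: prey: 26+10-35=1; pred: 68+35-34=69
Step 5: prey: 1+0-1=0; pred: 69+1-34=36
Step 6: prey: 0+0-0=0; pred: 36+0-18=18
Step 7: prey: 0+0-0=0; pred: 18+0-9=9
Step 8: prey: 0+0-0=0; pred: 9+0-4=5
Step 9: prey: 0+0-0=0; pred: 5+0-2=3
Step 10: prey: 0+0-0=0; pred: 3+0-1=2
Step 11: prey: 0+0-0=0; pred: 2+0-1=1
Step 12: prey: 0+0-0=0; pred: 1+0-0=1
Max prey = 59 at step 1

Answer: 59 1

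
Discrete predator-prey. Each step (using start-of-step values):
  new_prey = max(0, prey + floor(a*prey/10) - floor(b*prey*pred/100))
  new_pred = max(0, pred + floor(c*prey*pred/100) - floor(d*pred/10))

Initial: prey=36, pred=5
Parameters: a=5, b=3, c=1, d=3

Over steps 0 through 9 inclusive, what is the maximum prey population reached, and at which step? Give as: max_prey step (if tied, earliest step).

Step 1: prey: 36+18-5=49; pred: 5+1-1=5
Step 2: prey: 49+24-7=66; pred: 5+2-1=6
Step 3: prey: 66+33-11=88; pred: 6+3-1=8
Step 4: prey: 88+44-21=111; pred: 8+7-2=13
Step 5: prey: 111+55-43=123; pred: 13+14-3=24
Step 6: prey: 123+61-88=96; pred: 24+29-7=46
Step 7: prey: 96+48-132=12; pred: 46+44-13=77
Step 8: prey: 12+6-27=0; pred: 77+9-23=63
Step 9: prey: 0+0-0=0; pred: 63+0-18=45
Max prey = 123 at step 5

Answer: 123 5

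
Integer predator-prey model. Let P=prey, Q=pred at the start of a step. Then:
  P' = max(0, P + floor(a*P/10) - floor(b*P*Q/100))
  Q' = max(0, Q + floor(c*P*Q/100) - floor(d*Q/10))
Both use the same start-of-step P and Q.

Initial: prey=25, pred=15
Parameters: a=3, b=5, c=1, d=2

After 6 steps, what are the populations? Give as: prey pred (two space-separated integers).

Step 1: prey: 25+7-18=14; pred: 15+3-3=15
Step 2: prey: 14+4-10=8; pred: 15+2-3=14
Step 3: prey: 8+2-5=5; pred: 14+1-2=13
Step 4: prey: 5+1-3=3; pred: 13+0-2=11
Step 5: prey: 3+0-1=2; pred: 11+0-2=9
Step 6: prey: 2+0-0=2; pred: 9+0-1=8

Answer: 2 8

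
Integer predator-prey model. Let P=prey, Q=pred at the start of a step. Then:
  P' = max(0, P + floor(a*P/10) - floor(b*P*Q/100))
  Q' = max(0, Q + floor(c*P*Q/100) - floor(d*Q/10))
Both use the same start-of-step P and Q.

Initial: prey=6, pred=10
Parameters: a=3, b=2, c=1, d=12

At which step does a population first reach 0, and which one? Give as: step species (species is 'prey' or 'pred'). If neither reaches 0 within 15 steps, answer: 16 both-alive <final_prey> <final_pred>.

Step 1: prey: 6+1-1=6; pred: 10+0-12=0
First extinction: pred at step 1

Answer: 1 pred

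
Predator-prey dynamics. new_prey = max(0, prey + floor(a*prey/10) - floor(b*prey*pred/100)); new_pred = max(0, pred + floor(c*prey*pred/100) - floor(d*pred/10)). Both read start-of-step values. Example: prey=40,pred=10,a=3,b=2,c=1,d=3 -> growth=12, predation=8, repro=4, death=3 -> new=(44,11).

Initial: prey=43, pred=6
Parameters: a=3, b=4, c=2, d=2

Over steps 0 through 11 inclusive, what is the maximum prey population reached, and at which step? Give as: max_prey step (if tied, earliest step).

Answer: 45 1

Derivation:
Step 1: prey: 43+12-10=45; pred: 6+5-1=10
Step 2: prey: 45+13-18=40; pred: 10+9-2=17
Step 3: prey: 40+12-27=25; pred: 17+13-3=27
Step 4: prey: 25+7-27=5; pred: 27+13-5=35
Step 5: prey: 5+1-7=0; pred: 35+3-7=31
Step 6: prey: 0+0-0=0; pred: 31+0-6=25
Step 7: prey: 0+0-0=0; pred: 25+0-5=20
Step 8: prey: 0+0-0=0; pred: 20+0-4=16
Step 9: prey: 0+0-0=0; pred: 16+0-3=13
Step 10: prey: 0+0-0=0; pred: 13+0-2=11
Step 11: prey: 0+0-0=0; pred: 11+0-2=9
Max prey = 45 at step 1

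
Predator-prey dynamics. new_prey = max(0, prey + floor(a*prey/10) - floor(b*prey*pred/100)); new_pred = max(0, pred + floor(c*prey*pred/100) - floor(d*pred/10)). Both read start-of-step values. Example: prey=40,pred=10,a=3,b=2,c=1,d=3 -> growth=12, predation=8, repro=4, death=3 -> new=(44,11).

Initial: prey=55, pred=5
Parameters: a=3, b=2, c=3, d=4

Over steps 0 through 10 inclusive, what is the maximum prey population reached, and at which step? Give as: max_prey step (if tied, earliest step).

Step 1: prey: 55+16-5=66; pred: 5+8-2=11
Step 2: prey: 66+19-14=71; pred: 11+21-4=28
Step 3: prey: 71+21-39=53; pred: 28+59-11=76
Step 4: prey: 53+15-80=0; pred: 76+120-30=166
Step 5: prey: 0+0-0=0; pred: 166+0-66=100
Step 6: prey: 0+0-0=0; pred: 100+0-40=60
Step 7: prey: 0+0-0=0; pred: 60+0-24=36
Step 8: prey: 0+0-0=0; pred: 36+0-14=22
Step 9: prey: 0+0-0=0; pred: 22+0-8=14
Step 10: prey: 0+0-0=0; pred: 14+0-5=9
Max prey = 71 at step 2

Answer: 71 2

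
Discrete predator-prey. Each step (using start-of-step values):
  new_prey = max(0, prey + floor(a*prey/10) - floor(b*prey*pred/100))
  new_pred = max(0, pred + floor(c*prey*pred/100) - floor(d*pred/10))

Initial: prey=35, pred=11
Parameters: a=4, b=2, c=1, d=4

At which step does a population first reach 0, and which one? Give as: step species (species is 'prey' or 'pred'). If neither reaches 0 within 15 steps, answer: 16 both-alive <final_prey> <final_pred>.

Answer: 16 both-alive 5 5

Derivation:
Step 1: prey: 35+14-7=42; pred: 11+3-4=10
Step 2: prey: 42+16-8=50; pred: 10+4-4=10
Step 3: prey: 50+20-10=60; pred: 10+5-4=11
Step 4: prey: 60+24-13=71; pred: 11+6-4=13
Step 5: prey: 71+28-18=81; pred: 13+9-5=17
Step 6: prey: 81+32-27=86; pred: 17+13-6=24
Step 7: prey: 86+34-41=79; pred: 24+20-9=35
Step 8: prey: 79+31-55=55; pred: 35+27-14=48
Step 9: prey: 55+22-52=25; pred: 48+26-19=55
Step 10: prey: 25+10-27=8; pred: 55+13-22=46
Step 11: prey: 8+3-7=4; pred: 46+3-18=31
Step 12: prey: 4+1-2=3; pred: 31+1-12=20
Step 13: prey: 3+1-1=3; pred: 20+0-8=12
Step 14: prey: 3+1-0=4; pred: 12+0-4=8
Step 15: prey: 4+1-0=5; pred: 8+0-3=5
No extinction within 15 steps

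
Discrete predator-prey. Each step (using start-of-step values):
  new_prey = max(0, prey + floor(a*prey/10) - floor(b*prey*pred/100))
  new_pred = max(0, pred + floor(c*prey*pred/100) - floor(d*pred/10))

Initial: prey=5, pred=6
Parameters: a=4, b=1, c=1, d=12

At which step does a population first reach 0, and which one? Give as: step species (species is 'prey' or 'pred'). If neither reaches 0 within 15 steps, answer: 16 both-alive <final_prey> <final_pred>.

Answer: 1 pred

Derivation:
Step 1: prey: 5+2-0=7; pred: 6+0-7=0
First extinction: pred at step 1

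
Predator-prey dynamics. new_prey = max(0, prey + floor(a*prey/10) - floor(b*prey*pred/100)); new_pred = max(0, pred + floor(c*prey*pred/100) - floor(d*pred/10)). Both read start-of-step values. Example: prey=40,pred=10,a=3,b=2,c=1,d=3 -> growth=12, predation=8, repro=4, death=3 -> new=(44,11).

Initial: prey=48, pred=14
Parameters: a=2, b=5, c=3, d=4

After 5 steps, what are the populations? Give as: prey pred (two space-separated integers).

Step 1: prey: 48+9-33=24; pred: 14+20-5=29
Step 2: prey: 24+4-34=0; pred: 29+20-11=38
Step 3: prey: 0+0-0=0; pred: 38+0-15=23
Step 4: prey: 0+0-0=0; pred: 23+0-9=14
Step 5: prey: 0+0-0=0; pred: 14+0-5=9

Answer: 0 9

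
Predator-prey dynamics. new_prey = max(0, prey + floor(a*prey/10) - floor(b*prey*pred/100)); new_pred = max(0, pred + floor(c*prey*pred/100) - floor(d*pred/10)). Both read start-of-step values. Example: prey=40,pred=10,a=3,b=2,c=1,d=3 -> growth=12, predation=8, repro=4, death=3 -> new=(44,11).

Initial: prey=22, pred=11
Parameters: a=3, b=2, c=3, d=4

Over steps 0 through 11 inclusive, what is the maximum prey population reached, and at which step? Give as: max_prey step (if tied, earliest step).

Answer: 25 2

Derivation:
Step 1: prey: 22+6-4=24; pred: 11+7-4=14
Step 2: prey: 24+7-6=25; pred: 14+10-5=19
Step 3: prey: 25+7-9=23; pred: 19+14-7=26
Step 4: prey: 23+6-11=18; pred: 26+17-10=33
Step 5: prey: 18+5-11=12; pred: 33+17-13=37
Step 6: prey: 12+3-8=7; pred: 37+13-14=36
Step 7: prey: 7+2-5=4; pred: 36+7-14=29
Step 8: prey: 4+1-2=3; pred: 29+3-11=21
Step 9: prey: 3+0-1=2; pred: 21+1-8=14
Step 10: prey: 2+0-0=2; pred: 14+0-5=9
Step 11: prey: 2+0-0=2; pred: 9+0-3=6
Max prey = 25 at step 2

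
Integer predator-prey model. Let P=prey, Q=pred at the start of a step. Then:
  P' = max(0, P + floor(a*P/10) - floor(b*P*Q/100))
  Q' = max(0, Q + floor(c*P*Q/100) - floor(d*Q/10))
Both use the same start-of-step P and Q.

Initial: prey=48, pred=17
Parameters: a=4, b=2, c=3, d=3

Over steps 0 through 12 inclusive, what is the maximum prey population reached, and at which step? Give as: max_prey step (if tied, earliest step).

Step 1: prey: 48+19-16=51; pred: 17+24-5=36
Step 2: prey: 51+20-36=35; pred: 36+55-10=81
Step 3: prey: 35+14-56=0; pred: 81+85-24=142
Step 4: prey: 0+0-0=0; pred: 142+0-42=100
Step 5: prey: 0+0-0=0; pred: 100+0-30=70
Step 6: prey: 0+0-0=0; pred: 70+0-21=49
Step 7: prey: 0+0-0=0; pred: 49+0-14=35
Step 8: prey: 0+0-0=0; pred: 35+0-10=25
Step 9: prey: 0+0-0=0; pred: 25+0-7=18
Step 10: prey: 0+0-0=0; pred: 18+0-5=13
Step 11: prey: 0+0-0=0; pred: 13+0-3=10
Step 12: prey: 0+0-0=0; pred: 10+0-3=7
Max prey = 51 at step 1

Answer: 51 1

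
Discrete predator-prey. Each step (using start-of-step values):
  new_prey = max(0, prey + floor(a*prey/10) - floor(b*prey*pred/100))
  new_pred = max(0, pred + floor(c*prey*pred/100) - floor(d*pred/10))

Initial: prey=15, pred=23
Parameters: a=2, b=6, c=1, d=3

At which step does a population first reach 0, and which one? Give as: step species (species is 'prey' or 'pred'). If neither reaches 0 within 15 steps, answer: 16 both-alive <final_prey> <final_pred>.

Answer: 1 prey

Derivation:
Step 1: prey: 15+3-20=0; pred: 23+3-6=20
First extinction: prey at step 1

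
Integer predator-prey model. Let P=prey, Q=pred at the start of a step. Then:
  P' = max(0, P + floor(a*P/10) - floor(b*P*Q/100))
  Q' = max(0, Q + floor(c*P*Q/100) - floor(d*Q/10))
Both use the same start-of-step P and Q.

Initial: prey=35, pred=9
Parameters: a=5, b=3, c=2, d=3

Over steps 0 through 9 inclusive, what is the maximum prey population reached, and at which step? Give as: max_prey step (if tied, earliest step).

Step 1: prey: 35+17-9=43; pred: 9+6-2=13
Step 2: prey: 43+21-16=48; pred: 13+11-3=21
Step 3: prey: 48+24-30=42; pred: 21+20-6=35
Step 4: prey: 42+21-44=19; pred: 35+29-10=54
Step 5: prey: 19+9-30=0; pred: 54+20-16=58
Step 6: prey: 0+0-0=0; pred: 58+0-17=41
Step 7: prey: 0+0-0=0; pred: 41+0-12=29
Step 8: prey: 0+0-0=0; pred: 29+0-8=21
Step 9: prey: 0+0-0=0; pred: 21+0-6=15
Max prey = 48 at step 2

Answer: 48 2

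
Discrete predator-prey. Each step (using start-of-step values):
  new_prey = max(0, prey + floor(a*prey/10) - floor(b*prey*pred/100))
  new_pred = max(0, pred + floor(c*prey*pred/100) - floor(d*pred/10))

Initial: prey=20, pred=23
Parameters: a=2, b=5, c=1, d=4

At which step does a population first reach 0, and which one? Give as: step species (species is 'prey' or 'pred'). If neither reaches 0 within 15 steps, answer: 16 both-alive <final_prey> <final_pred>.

Step 1: prey: 20+4-23=1; pred: 23+4-9=18
Step 2: prey: 1+0-0=1; pred: 18+0-7=11
Step 3: prey: 1+0-0=1; pred: 11+0-4=7
Step 4: prey: 1+0-0=1; pred: 7+0-2=5
Step 5: prey: 1+0-0=1; pred: 5+0-2=3
Step 6: prey: 1+0-0=1; pred: 3+0-1=2
Step 7: prey: 1+0-0=1; pred: 2+0-0=2
Steps 8-15: state stable at prey=1, pred=2 (no change)
No extinction within 15 steps

Answer: 16 both-alive 1 2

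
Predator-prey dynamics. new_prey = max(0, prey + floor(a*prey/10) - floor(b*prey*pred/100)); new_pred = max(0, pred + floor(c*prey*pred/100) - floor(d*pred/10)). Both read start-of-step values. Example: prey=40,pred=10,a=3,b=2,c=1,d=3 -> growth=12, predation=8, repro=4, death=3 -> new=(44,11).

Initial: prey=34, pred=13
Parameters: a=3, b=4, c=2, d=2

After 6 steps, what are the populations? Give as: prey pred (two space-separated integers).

Step 1: prey: 34+10-17=27; pred: 13+8-2=19
Step 2: prey: 27+8-20=15; pred: 19+10-3=26
Step 3: prey: 15+4-15=4; pred: 26+7-5=28
Step 4: prey: 4+1-4=1; pred: 28+2-5=25
Step 5: prey: 1+0-1=0; pred: 25+0-5=20
Step 6: prey: 0+0-0=0; pred: 20+0-4=16

Answer: 0 16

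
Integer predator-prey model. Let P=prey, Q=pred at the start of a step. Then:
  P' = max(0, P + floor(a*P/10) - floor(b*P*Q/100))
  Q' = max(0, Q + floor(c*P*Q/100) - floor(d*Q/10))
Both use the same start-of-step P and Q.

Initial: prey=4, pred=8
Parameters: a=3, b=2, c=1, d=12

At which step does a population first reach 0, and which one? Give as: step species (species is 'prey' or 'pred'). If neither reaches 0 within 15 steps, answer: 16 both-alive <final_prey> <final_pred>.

Step 1: prey: 4+1-0=5; pred: 8+0-9=0
First extinction: pred at step 1

Answer: 1 pred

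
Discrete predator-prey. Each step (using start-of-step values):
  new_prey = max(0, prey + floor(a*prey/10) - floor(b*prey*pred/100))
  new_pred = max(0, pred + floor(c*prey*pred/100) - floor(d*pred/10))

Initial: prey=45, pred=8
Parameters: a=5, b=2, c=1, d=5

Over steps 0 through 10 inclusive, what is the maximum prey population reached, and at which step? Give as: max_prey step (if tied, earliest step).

Step 1: prey: 45+22-7=60; pred: 8+3-4=7
Step 2: prey: 60+30-8=82; pred: 7+4-3=8
Step 3: prey: 82+41-13=110; pred: 8+6-4=10
Step 4: prey: 110+55-22=143; pred: 10+11-5=16
Step 5: prey: 143+71-45=169; pred: 16+22-8=30
Step 6: prey: 169+84-101=152; pred: 30+50-15=65
Step 7: prey: 152+76-197=31; pred: 65+98-32=131
Step 8: prey: 31+15-81=0; pred: 131+40-65=106
Step 9: prey: 0+0-0=0; pred: 106+0-53=53
Step 10: prey: 0+0-0=0; pred: 53+0-26=27
Max prey = 169 at step 5

Answer: 169 5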